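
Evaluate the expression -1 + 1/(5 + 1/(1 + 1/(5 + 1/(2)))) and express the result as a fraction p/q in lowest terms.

-63/76

Start with 2.
5 + 1/(2/1) = 5 + 1/2 = 11/2
1 + 1/(11/2) = 1 + 2/11 = 13/11
5 + 1/(13/11) = 5 + 11/13 = 76/13
-1 + 1/(76/13) = -1 + 13/76 = -63/76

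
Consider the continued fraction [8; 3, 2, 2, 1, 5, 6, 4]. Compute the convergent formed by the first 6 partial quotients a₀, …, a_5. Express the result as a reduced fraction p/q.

1136/137

Build up convergents one term at a time:
a_0 = 8: 8/1
a_1 = 3: 25/3
a_2 = 2: 58/7
a_3 = 2: 141/17
a_4 = 1: 199/24
a_5 = 5: 1136/137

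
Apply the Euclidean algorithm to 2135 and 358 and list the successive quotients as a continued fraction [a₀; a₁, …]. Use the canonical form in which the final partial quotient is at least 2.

2135 = 5·358 + 345, so a_0 = 5
358 = 1·345 + 13, so a_1 = 1
345 = 26·13 + 7, so a_2 = 26
13 = 1·7 + 6, so a_3 = 1
7 = 1·6 + 1, so a_4 = 1
6 = 6·1 + 0, so a_5 = 6

[5; 1, 26, 1, 1, 6]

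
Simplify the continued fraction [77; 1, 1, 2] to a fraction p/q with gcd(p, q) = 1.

Use the convergent recurrence hₖ = aₖ·hₖ₋₁ + hₖ₋₂ (and likewise for the denominators kₖ):
a_0 = 77: 77/1
a_1 = 1: 78/1
a_2 = 1: 155/2
a_3 = 2: 388/5

388/5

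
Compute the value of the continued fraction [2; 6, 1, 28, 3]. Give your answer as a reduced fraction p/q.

1314/613

Start with 3.
28 + 1/(3/1) = 28 + 1/3 = 85/3
1 + 1/(85/3) = 1 + 3/85 = 88/85
6 + 1/(88/85) = 6 + 85/88 = 613/88
2 + 1/(613/88) = 2 + 88/613 = 1314/613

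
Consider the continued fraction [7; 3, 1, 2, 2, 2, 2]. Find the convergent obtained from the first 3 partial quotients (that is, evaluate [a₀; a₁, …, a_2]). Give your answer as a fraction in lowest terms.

Start with 1.
3 + 1/(1/1) = 3 + 1/1 = 4/1
7 + 1/(4/1) = 7 + 1/4 = 29/4

29/4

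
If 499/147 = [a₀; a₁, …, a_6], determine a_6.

3

⌊499/147⌋ = 3, remainder 58
⌊147/58⌋ = 2, remainder 31
⌊58/31⌋ = 1, remainder 27
⌊31/27⌋ = 1, remainder 4
⌊27/4⌋ = 6, remainder 3
⌊4/3⌋ = 1, remainder 1
⌊3/1⌋ = 3, remainder 0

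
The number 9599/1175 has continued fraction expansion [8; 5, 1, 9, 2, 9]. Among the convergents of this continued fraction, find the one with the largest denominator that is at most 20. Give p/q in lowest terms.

a_0 = 8: 8/1  (≤ bound)
a_1 = 5: 41/5  (≤ bound)
a_2 = 1: 49/6  (≤ bound)
a_3 = 9: 482/59  (> 20, stop)

49/6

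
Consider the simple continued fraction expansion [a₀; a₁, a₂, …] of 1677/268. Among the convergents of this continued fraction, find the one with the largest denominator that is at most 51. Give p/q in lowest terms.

219/35

List convergents until the denominator exceeds the bound:
a_0 = 6: 6/1  (≤ bound)
a_1 = 3: 19/3  (≤ bound)
a_2 = 1: 25/4  (≤ bound)
a_3 = 7: 194/31  (≤ bound)
a_4 = 1: 219/35  (≤ bound)
a_5 = 1: 413/66  (> 51, stop)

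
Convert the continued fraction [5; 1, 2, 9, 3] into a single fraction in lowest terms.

494/87

a_0 = 5: 5/1
a_1 = 1: 6/1
a_2 = 2: 17/3
a_3 = 9: 159/28
a_4 = 3: 494/87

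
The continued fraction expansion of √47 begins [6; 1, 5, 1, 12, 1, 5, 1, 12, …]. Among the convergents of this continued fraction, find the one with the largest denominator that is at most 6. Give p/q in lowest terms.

41/6

List convergents until the denominator exceeds the bound:
a_0 = 6: 6/1  (≤ bound)
a_1 = 1: 7/1  (≤ bound)
a_2 = 5: 41/6  (≤ bound)
a_3 = 1: 48/7  (> 6, stop)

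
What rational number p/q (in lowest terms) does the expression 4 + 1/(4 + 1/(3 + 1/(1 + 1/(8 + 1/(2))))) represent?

a_0 = 4: 4/1
a_1 = 4: 17/4
a_2 = 3: 55/13
a_3 = 1: 72/17
a_4 = 8: 631/149
a_5 = 2: 1334/315

1334/315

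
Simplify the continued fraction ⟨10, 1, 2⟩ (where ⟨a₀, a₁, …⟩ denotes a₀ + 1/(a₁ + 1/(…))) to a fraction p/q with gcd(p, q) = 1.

Collapse the nested fraction from the inside out:
Start with 2.
1 + 1/(2/1) = 1 + 1/2 = 3/2
10 + 1/(3/2) = 10 + 2/3 = 32/3

32/3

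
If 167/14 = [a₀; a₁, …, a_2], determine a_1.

1

Repeatedly divide and take the remainder:
⌊167/14⌋ = 11, remainder 13
⌊14/13⌋ = 1, remainder 1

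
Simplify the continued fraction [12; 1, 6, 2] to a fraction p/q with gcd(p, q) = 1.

Start with 2.
6 + 1/(2/1) = 6 + 1/2 = 13/2
1 + 1/(13/2) = 1 + 2/13 = 15/13
12 + 1/(15/13) = 12 + 13/15 = 193/15

193/15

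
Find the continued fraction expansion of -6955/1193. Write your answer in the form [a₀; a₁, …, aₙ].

[-6; 5, 1, 7, 8, 3]

-6955 = -6·1193 + 203, so a_0 = -6
1193 = 5·203 + 178, so a_1 = 5
203 = 1·178 + 25, so a_2 = 1
178 = 7·25 + 3, so a_3 = 7
25 = 8·3 + 1, so a_4 = 8
3 = 3·1 + 0, so a_5 = 3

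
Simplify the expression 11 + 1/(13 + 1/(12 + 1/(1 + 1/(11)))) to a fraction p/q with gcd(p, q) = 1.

a_0 = 11: 11/1
a_1 = 13: 144/13
a_2 = 12: 1739/157
a_3 = 1: 1883/170
a_4 = 11: 22452/2027

22452/2027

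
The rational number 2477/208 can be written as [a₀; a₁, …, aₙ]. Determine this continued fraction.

Run the Euclidean algorithm, recording each quotient:
2477 ÷ 208 → quotient 11, remainder 189
208 ÷ 189 → quotient 1, remainder 19
189 ÷ 19 → quotient 9, remainder 18
19 ÷ 18 → quotient 1, remainder 1
18 ÷ 1 → quotient 18, remainder 0

[11; 1, 9, 1, 18]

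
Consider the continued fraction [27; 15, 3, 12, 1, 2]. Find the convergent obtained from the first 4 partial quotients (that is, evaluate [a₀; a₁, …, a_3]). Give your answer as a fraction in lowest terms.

15346/567

Use the convergent recurrence hₖ = aₖ·hₖ₋₁ + hₖ₋₂ (and likewise for the denominators kₖ):
a_0 = 27: 27/1
a_1 = 15: 406/15
a_2 = 3: 1245/46
a_3 = 12: 15346/567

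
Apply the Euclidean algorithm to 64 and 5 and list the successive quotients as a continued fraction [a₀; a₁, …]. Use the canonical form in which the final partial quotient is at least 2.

64 ÷ 5 → quotient 12, remainder 4
5 ÷ 4 → quotient 1, remainder 1
4 ÷ 1 → quotient 4, remainder 0

[12; 1, 4]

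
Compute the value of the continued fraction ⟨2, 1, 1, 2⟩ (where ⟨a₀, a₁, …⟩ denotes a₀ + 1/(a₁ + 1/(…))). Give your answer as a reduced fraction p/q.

Compute successive convergents:
a_0 = 2: 2/1
a_1 = 1: 3/1
a_2 = 1: 5/2
a_3 = 2: 13/5

13/5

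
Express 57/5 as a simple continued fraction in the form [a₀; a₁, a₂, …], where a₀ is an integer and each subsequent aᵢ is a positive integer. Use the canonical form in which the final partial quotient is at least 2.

[11; 2, 2]

57 = 11·5 + 2, so a_0 = 11
5 = 2·2 + 1, so a_1 = 2
2 = 2·1 + 0, so a_2 = 2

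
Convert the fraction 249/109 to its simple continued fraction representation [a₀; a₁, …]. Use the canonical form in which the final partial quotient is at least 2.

Apply division with remainder until the remainder is 0:
⌊249/109⌋ = 2, remainder 31
⌊109/31⌋ = 3, remainder 16
⌊31/16⌋ = 1, remainder 15
⌊16/15⌋ = 1, remainder 1
⌊15/1⌋ = 15, remainder 0

[2; 3, 1, 1, 15]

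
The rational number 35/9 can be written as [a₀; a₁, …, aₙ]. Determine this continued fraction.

35 = 3·9 + 8, so a_0 = 3
9 = 1·8 + 1, so a_1 = 1
8 = 8·1 + 0, so a_2 = 8

[3; 1, 8]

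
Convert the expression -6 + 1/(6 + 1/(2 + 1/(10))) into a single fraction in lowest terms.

-795/136

Start with 10.
2 + 1/(10/1) = 2 + 1/10 = 21/10
6 + 1/(21/10) = 6 + 10/21 = 136/21
-6 + 1/(136/21) = -6 + 21/136 = -795/136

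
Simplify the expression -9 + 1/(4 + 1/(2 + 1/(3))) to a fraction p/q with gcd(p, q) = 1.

-272/31

Starting at the tail and folding back:
Start with 3.
2 + 1/(3/1) = 2 + 1/3 = 7/3
4 + 1/(7/3) = 4 + 3/7 = 31/7
-9 + 1/(31/7) = -9 + 7/31 = -272/31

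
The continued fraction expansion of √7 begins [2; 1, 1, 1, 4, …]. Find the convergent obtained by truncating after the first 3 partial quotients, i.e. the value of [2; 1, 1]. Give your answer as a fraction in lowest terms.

a_0 = 2: 2/1
a_1 = 1: 3/1
a_2 = 1: 5/2

5/2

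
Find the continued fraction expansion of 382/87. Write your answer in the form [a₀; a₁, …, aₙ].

[4; 2, 1, 1, 3, 1, 3]

⌊382/87⌋ = 4, remainder 34
⌊87/34⌋ = 2, remainder 19
⌊34/19⌋ = 1, remainder 15
⌊19/15⌋ = 1, remainder 4
⌊15/4⌋ = 3, remainder 3
⌊4/3⌋ = 1, remainder 1
⌊3/1⌋ = 3, remainder 0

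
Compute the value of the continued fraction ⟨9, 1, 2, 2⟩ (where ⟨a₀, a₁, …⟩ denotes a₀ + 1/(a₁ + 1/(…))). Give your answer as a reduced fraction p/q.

Start with 2.
2 + 1/(2/1) = 2 + 1/2 = 5/2
1 + 1/(5/2) = 1 + 2/5 = 7/5
9 + 1/(7/5) = 9 + 5/7 = 68/7

68/7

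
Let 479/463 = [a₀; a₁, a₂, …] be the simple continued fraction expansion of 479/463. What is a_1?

28

⌊479/463⌋ = 1, remainder 16
⌊463/16⌋ = 28, remainder 15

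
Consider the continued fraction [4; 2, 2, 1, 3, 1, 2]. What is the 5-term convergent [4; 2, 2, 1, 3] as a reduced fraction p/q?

115/26

a_0 = 4: 4/1
a_1 = 2: 9/2
a_2 = 2: 22/5
a_3 = 1: 31/7
a_4 = 3: 115/26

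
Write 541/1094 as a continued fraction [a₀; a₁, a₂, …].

[0; 2, 45, 12]

Apply division with remainder until the remainder is 0:
541 = 0·1094 + 541, so a_0 = 0
1094 = 2·541 + 12, so a_1 = 2
541 = 45·12 + 1, so a_2 = 45
12 = 12·1 + 0, so a_3 = 12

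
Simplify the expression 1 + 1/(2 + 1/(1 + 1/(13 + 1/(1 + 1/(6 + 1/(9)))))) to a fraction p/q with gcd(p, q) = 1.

Start with 9.
6 + 1/(9/1) = 6 + 1/9 = 55/9
1 + 1/(55/9) = 1 + 9/55 = 64/55
13 + 1/(64/55) = 13 + 55/64 = 887/64
1 + 1/(887/64) = 1 + 64/887 = 951/887
2 + 1/(951/887) = 2 + 887/951 = 2789/951
1 + 1/(2789/951) = 1 + 951/2789 = 3740/2789

3740/2789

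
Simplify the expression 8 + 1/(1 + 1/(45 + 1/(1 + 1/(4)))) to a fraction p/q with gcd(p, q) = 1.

Build up convergents one term at a time:
a_0 = 8: 8/1
a_1 = 1: 9/1
a_2 = 45: 413/46
a_3 = 1: 422/47
a_4 = 4: 2101/234

2101/234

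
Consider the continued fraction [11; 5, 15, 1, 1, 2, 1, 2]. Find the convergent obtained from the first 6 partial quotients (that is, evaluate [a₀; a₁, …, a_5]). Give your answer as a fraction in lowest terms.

Build up convergents one term at a time:
a_0 = 11: 11/1
a_1 = 5: 56/5
a_2 = 15: 851/76
a_3 = 1: 907/81
a_4 = 1: 1758/157
a_5 = 2: 4423/395

4423/395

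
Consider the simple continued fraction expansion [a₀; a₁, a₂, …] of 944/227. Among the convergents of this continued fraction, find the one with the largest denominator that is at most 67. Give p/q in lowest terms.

262/63

List convergents until the denominator exceeds the bound:
a_0 = 4: 4/1  (≤ bound)
a_1 = 6: 25/6  (≤ bound)
a_2 = 3: 79/19  (≤ bound)
a_3 = 3: 262/63  (≤ bound)
a_4 = 1: 341/82  (> 67, stop)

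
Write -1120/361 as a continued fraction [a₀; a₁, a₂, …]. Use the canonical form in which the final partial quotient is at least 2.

Repeatedly divide and take the remainder:
-1120 ÷ 361 → quotient -4, remainder 324
361 ÷ 324 → quotient 1, remainder 37
324 ÷ 37 → quotient 8, remainder 28
37 ÷ 28 → quotient 1, remainder 9
28 ÷ 9 → quotient 3, remainder 1
9 ÷ 1 → quotient 9, remainder 0

[-4; 1, 8, 1, 3, 9]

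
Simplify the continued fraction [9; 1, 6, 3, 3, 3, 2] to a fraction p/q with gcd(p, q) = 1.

a_0 = 9: 9/1
a_1 = 1: 10/1
a_2 = 6: 69/7
a_3 = 3: 217/22
a_4 = 3: 720/73
a_5 = 3: 2377/241
a_6 = 2: 5474/555

5474/555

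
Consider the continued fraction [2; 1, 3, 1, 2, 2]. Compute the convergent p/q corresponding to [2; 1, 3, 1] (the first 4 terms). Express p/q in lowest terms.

14/5

Start with 1.
3 + 1/(1/1) = 3 + 1/1 = 4/1
1 + 1/(4/1) = 1 + 1/4 = 5/4
2 + 1/(5/4) = 2 + 4/5 = 14/5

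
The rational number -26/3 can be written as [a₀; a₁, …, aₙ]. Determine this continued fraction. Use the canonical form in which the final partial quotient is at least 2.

[-9; 3]

⌊-26/3⌋ = -9, remainder 1
⌊3/1⌋ = 3, remainder 0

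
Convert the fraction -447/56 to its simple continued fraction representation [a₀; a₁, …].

[-8; 56]

-447 ÷ 56 → quotient -8, remainder 1
56 ÷ 1 → quotient 56, remainder 0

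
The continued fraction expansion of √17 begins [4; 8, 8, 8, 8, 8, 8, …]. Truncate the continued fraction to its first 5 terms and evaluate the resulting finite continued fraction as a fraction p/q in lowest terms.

17684/4289

Work from the innermost term outward:
Start with 8.
8 + 1/(8/1) = 8 + 1/8 = 65/8
8 + 1/(65/8) = 8 + 8/65 = 528/65
8 + 1/(528/65) = 8 + 65/528 = 4289/528
4 + 1/(4289/528) = 4 + 528/4289 = 17684/4289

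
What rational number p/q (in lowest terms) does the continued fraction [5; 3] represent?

Build up convergents one term at a time:
a_0 = 5: 5/1
a_1 = 3: 16/3

16/3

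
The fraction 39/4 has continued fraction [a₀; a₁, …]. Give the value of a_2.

3

⌊39/4⌋ = 9, remainder 3
⌊4/3⌋ = 1, remainder 1
⌊3/1⌋ = 3, remainder 0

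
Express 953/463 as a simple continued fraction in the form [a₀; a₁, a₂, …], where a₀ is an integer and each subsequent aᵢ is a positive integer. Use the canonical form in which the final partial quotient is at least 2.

953 = 2·463 + 27, so a_0 = 2
463 = 17·27 + 4, so a_1 = 17
27 = 6·4 + 3, so a_2 = 6
4 = 1·3 + 1, so a_3 = 1
3 = 3·1 + 0, so a_4 = 3

[2; 17, 6, 1, 3]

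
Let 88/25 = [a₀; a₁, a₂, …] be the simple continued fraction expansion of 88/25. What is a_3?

88 = 3·25 + 13, so a_0 = 3
25 = 1·13 + 12, so a_1 = 1
13 = 1·12 + 1, so a_2 = 1
12 = 12·1 + 0, so a_3 = 12

12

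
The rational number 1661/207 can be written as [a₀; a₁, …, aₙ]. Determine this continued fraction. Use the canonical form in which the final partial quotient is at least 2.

[8; 41, 2, 2]

1661 = 8·207 + 5, so a_0 = 8
207 = 41·5 + 2, so a_1 = 41
5 = 2·2 + 1, so a_2 = 2
2 = 2·1 + 0, so a_3 = 2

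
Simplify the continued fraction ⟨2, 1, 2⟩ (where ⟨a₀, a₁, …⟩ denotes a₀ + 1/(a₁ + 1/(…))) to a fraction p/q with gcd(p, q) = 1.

Start with 2.
1 + 1/(2/1) = 1 + 1/2 = 3/2
2 + 1/(3/2) = 2 + 2/3 = 8/3

8/3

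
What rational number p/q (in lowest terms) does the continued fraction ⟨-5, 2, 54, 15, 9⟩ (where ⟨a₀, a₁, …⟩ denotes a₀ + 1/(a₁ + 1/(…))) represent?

-66857/14842

Work from the innermost term outward:
Start with 9.
15 + 1/(9/1) = 15 + 1/9 = 136/9
54 + 1/(136/9) = 54 + 9/136 = 7353/136
2 + 1/(7353/136) = 2 + 136/7353 = 14842/7353
-5 + 1/(14842/7353) = -5 + 7353/14842 = -66857/14842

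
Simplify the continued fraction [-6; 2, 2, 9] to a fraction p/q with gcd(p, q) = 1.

Start with 9.
2 + 1/(9/1) = 2 + 1/9 = 19/9
2 + 1/(19/9) = 2 + 9/19 = 47/19
-6 + 1/(47/19) = -6 + 19/47 = -263/47

-263/47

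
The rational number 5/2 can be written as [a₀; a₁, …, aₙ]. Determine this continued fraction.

[2; 2]

⌊5/2⌋ = 2, remainder 1
⌊2/1⌋ = 2, remainder 0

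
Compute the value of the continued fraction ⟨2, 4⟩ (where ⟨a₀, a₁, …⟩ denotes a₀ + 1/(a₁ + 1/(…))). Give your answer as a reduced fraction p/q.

9/4

a_0 = 2: 2/1
a_1 = 4: 9/4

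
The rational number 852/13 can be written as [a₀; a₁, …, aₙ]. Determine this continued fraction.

852 ÷ 13 → quotient 65, remainder 7
13 ÷ 7 → quotient 1, remainder 6
7 ÷ 6 → quotient 1, remainder 1
6 ÷ 1 → quotient 6, remainder 0

[65; 1, 1, 6]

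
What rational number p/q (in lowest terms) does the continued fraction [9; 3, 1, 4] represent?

176/19

Use the convergent recurrence hₖ = aₖ·hₖ₋₁ + hₖ₋₂ (and likewise for the denominators kₖ):
a_0 = 9: 9/1
a_1 = 3: 28/3
a_2 = 1: 37/4
a_3 = 4: 176/19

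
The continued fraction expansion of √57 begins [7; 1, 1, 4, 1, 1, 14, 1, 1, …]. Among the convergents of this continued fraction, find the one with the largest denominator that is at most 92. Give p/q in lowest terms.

a_0 = 7: 7/1  (≤ bound)
a_1 = 1: 8/1  (≤ bound)
a_2 = 1: 15/2  (≤ bound)
a_3 = 4: 68/9  (≤ bound)
a_4 = 1: 83/11  (≤ bound)
a_5 = 1: 151/20  (≤ bound)
a_6 = 14: 2197/291  (> 92, stop)

151/20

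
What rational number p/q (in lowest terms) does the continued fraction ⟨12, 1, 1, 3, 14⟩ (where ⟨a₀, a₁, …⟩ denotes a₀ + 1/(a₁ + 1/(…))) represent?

1257/100

Compute successive convergents:
a_0 = 12: 12/1
a_1 = 1: 13/1
a_2 = 1: 25/2
a_3 = 3: 88/7
a_4 = 14: 1257/100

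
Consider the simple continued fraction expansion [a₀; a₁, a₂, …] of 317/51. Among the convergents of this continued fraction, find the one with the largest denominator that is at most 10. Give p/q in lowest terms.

List convergents until the denominator exceeds the bound:
a_0 = 6: 6/1  (≤ bound)
a_1 = 4: 25/4  (≤ bound)
a_2 = 1: 31/5  (≤ bound)
a_3 = 1: 56/9  (≤ bound)
a_4 = 1: 87/14  (> 10, stop)

56/9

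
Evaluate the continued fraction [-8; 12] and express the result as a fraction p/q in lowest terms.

Compute successive convergents:
a_0 = -8: -8/1
a_1 = 12: -95/12

-95/12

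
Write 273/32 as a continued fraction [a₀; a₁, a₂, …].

[8; 1, 1, 7, 2]

⌊273/32⌋ = 8, remainder 17
⌊32/17⌋ = 1, remainder 15
⌊17/15⌋ = 1, remainder 2
⌊15/2⌋ = 7, remainder 1
⌊2/1⌋ = 2, remainder 0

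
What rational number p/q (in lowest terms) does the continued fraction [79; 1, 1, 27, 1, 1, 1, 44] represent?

600133/7548

a_0 = 79: 79/1
a_1 = 1: 80/1
a_2 = 1: 159/2
a_3 = 27: 4373/55
a_4 = 1: 4532/57
a_5 = 1: 8905/112
a_6 = 1: 13437/169
a_7 = 44: 600133/7548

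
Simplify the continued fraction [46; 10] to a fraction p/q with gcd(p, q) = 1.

461/10

Collapse the nested fraction from the inside out:
Start with 10.
46 + 1/(10/1) = 46 + 1/10 = 461/10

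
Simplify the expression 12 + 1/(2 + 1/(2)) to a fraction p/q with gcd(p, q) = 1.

62/5

Compute successive convergents:
a_0 = 12: 12/1
a_1 = 2: 25/2
a_2 = 2: 62/5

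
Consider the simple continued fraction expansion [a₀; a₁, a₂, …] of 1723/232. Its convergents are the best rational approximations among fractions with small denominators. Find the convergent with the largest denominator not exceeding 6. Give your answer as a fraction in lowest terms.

37/5

List convergents until the denominator exceeds the bound:
a_0 = 7: 7/1  (≤ bound)
a_1 = 2: 15/2  (≤ bound)
a_2 = 2: 37/5  (≤ bound)
a_3 = 1: 52/7  (> 6, stop)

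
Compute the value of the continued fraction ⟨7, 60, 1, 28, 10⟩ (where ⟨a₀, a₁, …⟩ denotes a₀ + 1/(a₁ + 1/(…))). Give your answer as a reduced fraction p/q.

124478/17741

a_0 = 7: 7/1
a_1 = 60: 421/60
a_2 = 1: 428/61
a_3 = 28: 12405/1768
a_4 = 10: 124478/17741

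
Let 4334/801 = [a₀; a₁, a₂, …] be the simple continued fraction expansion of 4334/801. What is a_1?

2

⌊4334/801⌋ = 5, remainder 329
⌊801/329⌋ = 2, remainder 143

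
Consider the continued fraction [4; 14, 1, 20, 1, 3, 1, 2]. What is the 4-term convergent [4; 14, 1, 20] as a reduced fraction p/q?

1277/314

Start with 20.
1 + 1/(20/1) = 1 + 1/20 = 21/20
14 + 1/(21/20) = 14 + 20/21 = 314/21
4 + 1/(314/21) = 4 + 21/314 = 1277/314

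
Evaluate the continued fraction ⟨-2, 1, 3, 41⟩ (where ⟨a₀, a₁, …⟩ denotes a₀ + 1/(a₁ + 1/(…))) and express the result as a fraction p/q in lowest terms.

Starting at the tail and folding back:
Start with 41.
3 + 1/(41/1) = 3 + 1/41 = 124/41
1 + 1/(124/41) = 1 + 41/124 = 165/124
-2 + 1/(165/124) = -2 + 124/165 = -206/165

-206/165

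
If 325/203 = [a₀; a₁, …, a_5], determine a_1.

⌊325/203⌋ = 1, remainder 122
⌊203/122⌋ = 1, remainder 81

1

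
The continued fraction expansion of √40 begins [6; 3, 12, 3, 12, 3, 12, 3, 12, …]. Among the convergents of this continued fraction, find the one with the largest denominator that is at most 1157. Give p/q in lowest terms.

721/114

List convergents until the denominator exceeds the bound:
a_0 = 6: 6/1  (≤ bound)
a_1 = 3: 19/3  (≤ bound)
a_2 = 12: 234/37  (≤ bound)
a_3 = 3: 721/114  (≤ bound)
a_4 = 12: 8886/1405  (> 1157, stop)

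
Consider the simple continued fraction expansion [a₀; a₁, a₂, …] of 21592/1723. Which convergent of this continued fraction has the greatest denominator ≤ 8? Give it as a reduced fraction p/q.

List convergents until the denominator exceeds the bound:
a_0 = 12: 12/1  (≤ bound)
a_1 = 1: 13/1  (≤ bound)
a_2 = 1: 25/2  (≤ bound)
a_3 = 7: 188/15  (> 8, stop)

25/2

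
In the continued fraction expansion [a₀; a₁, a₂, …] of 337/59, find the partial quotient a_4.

8

Repeatedly divide and take the remainder:
337 = 5·59 + 42, so a_0 = 5
59 = 1·42 + 17, so a_1 = 1
42 = 2·17 + 8, so a_2 = 2
17 = 2·8 + 1, so a_3 = 2
8 = 8·1 + 0, so a_4 = 8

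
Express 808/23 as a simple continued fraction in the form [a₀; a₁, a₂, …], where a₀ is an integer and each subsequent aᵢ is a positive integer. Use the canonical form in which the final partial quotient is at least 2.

808 ÷ 23 → quotient 35, remainder 3
23 ÷ 3 → quotient 7, remainder 2
3 ÷ 2 → quotient 1, remainder 1
2 ÷ 1 → quotient 2, remainder 0

[35; 7, 1, 2]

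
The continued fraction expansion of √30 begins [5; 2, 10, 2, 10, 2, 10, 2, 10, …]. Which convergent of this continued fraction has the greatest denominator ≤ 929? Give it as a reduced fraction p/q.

List convergents until the denominator exceeds the bound:
a_0 = 5: 5/1  (≤ bound)
a_1 = 2: 11/2  (≤ bound)
a_2 = 10: 115/21  (≤ bound)
a_3 = 2: 241/44  (≤ bound)
a_4 = 10: 2525/461  (≤ bound)
a_5 = 2: 5291/966  (> 929, stop)

2525/461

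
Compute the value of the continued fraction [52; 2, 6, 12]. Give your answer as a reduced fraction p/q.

8289/158

Collapse the nested fraction from the inside out:
Start with 12.
6 + 1/(12/1) = 6 + 1/12 = 73/12
2 + 1/(73/12) = 2 + 12/73 = 158/73
52 + 1/(158/73) = 52 + 73/158 = 8289/158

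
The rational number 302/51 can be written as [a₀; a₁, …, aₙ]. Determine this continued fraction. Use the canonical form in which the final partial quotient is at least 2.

[5; 1, 11, 1, 3]

⌊302/51⌋ = 5, remainder 47
⌊51/47⌋ = 1, remainder 4
⌊47/4⌋ = 11, remainder 3
⌊4/3⌋ = 1, remainder 1
⌊3/1⌋ = 3, remainder 0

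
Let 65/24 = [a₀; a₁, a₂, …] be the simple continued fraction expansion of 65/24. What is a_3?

2

⌊65/24⌋ = 2, remainder 17
⌊24/17⌋ = 1, remainder 7
⌊17/7⌋ = 2, remainder 3
⌊7/3⌋ = 2, remainder 1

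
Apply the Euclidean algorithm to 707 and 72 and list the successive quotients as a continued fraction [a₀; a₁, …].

⌊707/72⌋ = 9, remainder 59
⌊72/59⌋ = 1, remainder 13
⌊59/13⌋ = 4, remainder 7
⌊13/7⌋ = 1, remainder 6
⌊7/6⌋ = 1, remainder 1
⌊6/1⌋ = 6, remainder 0

[9; 1, 4, 1, 1, 6]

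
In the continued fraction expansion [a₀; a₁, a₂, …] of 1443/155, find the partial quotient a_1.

3

1443 ÷ 155 → quotient 9, remainder 48
155 ÷ 48 → quotient 3, remainder 11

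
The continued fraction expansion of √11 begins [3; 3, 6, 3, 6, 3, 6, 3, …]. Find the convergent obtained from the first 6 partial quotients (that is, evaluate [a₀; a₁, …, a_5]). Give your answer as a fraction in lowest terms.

Start with 3.
6 + 1/(3/1) = 6 + 1/3 = 19/3
3 + 1/(19/3) = 3 + 3/19 = 60/19
6 + 1/(60/19) = 6 + 19/60 = 379/60
3 + 1/(379/60) = 3 + 60/379 = 1197/379
3 + 1/(1197/379) = 3 + 379/1197 = 3970/1197

3970/1197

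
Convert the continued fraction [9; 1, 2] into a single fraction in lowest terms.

29/3

Use the convergent recurrence hₖ = aₖ·hₖ₋₁ + hₖ₋₂ (and likewise for the denominators kₖ):
a_0 = 9: 9/1
a_1 = 1: 10/1
a_2 = 2: 29/3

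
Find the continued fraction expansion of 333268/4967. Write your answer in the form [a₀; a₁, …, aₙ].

[67; 10, 2, 1, 2, 2, 2, 10]

Run the Euclidean algorithm, recording each quotient:
333268 = 67·4967 + 479, so a_0 = 67
4967 = 10·479 + 177, so a_1 = 10
479 = 2·177 + 125, so a_2 = 2
177 = 1·125 + 52, so a_3 = 1
125 = 2·52 + 21, so a_4 = 2
52 = 2·21 + 10, so a_5 = 2
21 = 2·10 + 1, so a_6 = 2
10 = 10·1 + 0, so a_7 = 10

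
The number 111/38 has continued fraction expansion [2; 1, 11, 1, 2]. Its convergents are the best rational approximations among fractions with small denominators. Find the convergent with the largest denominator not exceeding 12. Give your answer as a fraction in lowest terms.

35/12

a_0 = 2: 2/1  (≤ bound)
a_1 = 1: 3/1  (≤ bound)
a_2 = 11: 35/12  (≤ bound)
a_3 = 1: 38/13  (> 12, stop)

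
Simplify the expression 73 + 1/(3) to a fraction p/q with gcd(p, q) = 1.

a_0 = 73: 73/1
a_1 = 3: 220/3

220/3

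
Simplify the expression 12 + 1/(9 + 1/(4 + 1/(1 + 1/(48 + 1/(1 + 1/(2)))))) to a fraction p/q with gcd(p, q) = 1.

Work from the innermost term outward:
Start with 2.
1 + 1/(2/1) = 1 + 1/2 = 3/2
48 + 1/(3/2) = 48 + 2/3 = 146/3
1 + 1/(146/3) = 1 + 3/146 = 149/146
4 + 1/(149/146) = 4 + 146/149 = 742/149
9 + 1/(742/149) = 9 + 149/742 = 6827/742
12 + 1/(6827/742) = 12 + 742/6827 = 82666/6827

82666/6827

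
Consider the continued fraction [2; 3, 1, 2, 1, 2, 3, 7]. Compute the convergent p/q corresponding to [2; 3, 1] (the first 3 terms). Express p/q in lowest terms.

Start with 1.
3 + 1/(1/1) = 3 + 1/1 = 4/1
2 + 1/(4/1) = 2 + 1/4 = 9/4

9/4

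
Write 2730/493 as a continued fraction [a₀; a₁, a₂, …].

[5; 1, 1, 6, 6, 6]

Apply division with remainder until the remainder is 0:
⌊2730/493⌋ = 5, remainder 265
⌊493/265⌋ = 1, remainder 228
⌊265/228⌋ = 1, remainder 37
⌊228/37⌋ = 6, remainder 6
⌊37/6⌋ = 6, remainder 1
⌊6/1⌋ = 6, remainder 0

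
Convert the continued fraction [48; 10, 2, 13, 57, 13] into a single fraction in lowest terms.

10112492/210259

Start with 13.
57 + 1/(13/1) = 57 + 1/13 = 742/13
13 + 1/(742/13) = 13 + 13/742 = 9659/742
2 + 1/(9659/742) = 2 + 742/9659 = 20060/9659
10 + 1/(20060/9659) = 10 + 9659/20060 = 210259/20060
48 + 1/(210259/20060) = 48 + 20060/210259 = 10112492/210259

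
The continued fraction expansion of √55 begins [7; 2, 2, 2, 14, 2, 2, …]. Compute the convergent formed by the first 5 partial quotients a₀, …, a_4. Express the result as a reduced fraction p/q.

1283/173

a_0 = 7: 7/1
a_1 = 2: 15/2
a_2 = 2: 37/5
a_3 = 2: 89/12
a_4 = 14: 1283/173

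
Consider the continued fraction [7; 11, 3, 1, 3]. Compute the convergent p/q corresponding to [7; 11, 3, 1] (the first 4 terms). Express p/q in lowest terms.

Start with 1.
3 + 1/(1/1) = 3 + 1/1 = 4/1
11 + 1/(4/1) = 11 + 1/4 = 45/4
7 + 1/(45/4) = 7 + 4/45 = 319/45

319/45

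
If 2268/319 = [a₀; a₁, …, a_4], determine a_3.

2268 = 7·319 + 35, so a_0 = 7
319 = 9·35 + 4, so a_1 = 9
35 = 8·4 + 3, so a_2 = 8
4 = 1·3 + 1, so a_3 = 1

1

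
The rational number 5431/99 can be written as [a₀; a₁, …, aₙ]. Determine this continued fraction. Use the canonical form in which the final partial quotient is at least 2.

[54; 1, 6, 14]

Repeatedly divide and take the remainder:
5431 = 54·99 + 85, so a_0 = 54
99 = 1·85 + 14, so a_1 = 1
85 = 6·14 + 1, so a_2 = 6
14 = 14·1 + 0, so a_3 = 14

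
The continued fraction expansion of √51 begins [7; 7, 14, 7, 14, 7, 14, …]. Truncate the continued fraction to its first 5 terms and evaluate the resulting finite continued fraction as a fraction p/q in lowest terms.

Start with 14.
7 + 1/(14/1) = 7 + 1/14 = 99/14
14 + 1/(99/14) = 14 + 14/99 = 1400/99
7 + 1/(1400/99) = 7 + 99/1400 = 9899/1400
7 + 1/(9899/1400) = 7 + 1400/9899 = 70693/9899

70693/9899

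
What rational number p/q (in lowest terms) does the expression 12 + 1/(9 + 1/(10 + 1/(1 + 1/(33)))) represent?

41065/3391

Start with 33.
1 + 1/(33/1) = 1 + 1/33 = 34/33
10 + 1/(34/33) = 10 + 33/34 = 373/34
9 + 1/(373/34) = 9 + 34/373 = 3391/373
12 + 1/(3391/373) = 12 + 373/3391 = 41065/3391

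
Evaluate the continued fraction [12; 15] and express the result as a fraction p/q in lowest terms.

Starting at the tail and folding back:
Start with 15.
12 + 1/(15/1) = 12 + 1/15 = 181/15

181/15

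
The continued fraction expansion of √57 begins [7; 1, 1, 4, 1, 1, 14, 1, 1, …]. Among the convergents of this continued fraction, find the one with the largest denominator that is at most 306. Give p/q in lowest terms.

2197/291

a_0 = 7: 7/1  (≤ bound)
a_1 = 1: 8/1  (≤ bound)
a_2 = 1: 15/2  (≤ bound)
a_3 = 4: 68/9  (≤ bound)
a_4 = 1: 83/11  (≤ bound)
a_5 = 1: 151/20  (≤ bound)
a_6 = 14: 2197/291  (≤ bound)
a_7 = 1: 2348/311  (> 306, stop)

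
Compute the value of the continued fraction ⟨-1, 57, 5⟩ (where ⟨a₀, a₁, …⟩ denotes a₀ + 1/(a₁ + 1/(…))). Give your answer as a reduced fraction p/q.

Compute successive convergents:
a_0 = -1: -1/1
a_1 = 57: -56/57
a_2 = 5: -281/286

-281/286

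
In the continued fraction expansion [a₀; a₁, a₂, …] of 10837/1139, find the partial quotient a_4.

1

Repeatedly divide and take the remainder:
⌊10837/1139⌋ = 9, remainder 586
⌊1139/586⌋ = 1, remainder 553
⌊586/553⌋ = 1, remainder 33
⌊553/33⌋ = 16, remainder 25
⌊33/25⌋ = 1, remainder 8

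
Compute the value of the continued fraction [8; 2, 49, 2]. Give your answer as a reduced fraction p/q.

Start with 2.
49 + 1/(2/1) = 49 + 1/2 = 99/2
2 + 1/(99/2) = 2 + 2/99 = 200/99
8 + 1/(200/99) = 8 + 99/200 = 1699/200

1699/200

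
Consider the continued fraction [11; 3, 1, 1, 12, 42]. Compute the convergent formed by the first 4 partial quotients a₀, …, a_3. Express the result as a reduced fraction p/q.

79/7

Start with 1.
1 + 1/(1/1) = 1 + 1/1 = 2/1
3 + 1/(2/1) = 3 + 1/2 = 7/2
11 + 1/(7/2) = 11 + 2/7 = 79/7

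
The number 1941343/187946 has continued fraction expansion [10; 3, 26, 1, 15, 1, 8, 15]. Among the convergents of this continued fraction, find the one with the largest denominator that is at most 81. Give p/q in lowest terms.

816/79

a_0 = 10: 10/1  (≤ bound)
a_1 = 3: 31/3  (≤ bound)
a_2 = 26: 816/79  (≤ bound)
a_3 = 1: 847/82  (> 81, stop)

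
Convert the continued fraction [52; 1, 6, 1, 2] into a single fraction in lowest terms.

a_0 = 52: 52/1
a_1 = 1: 53/1
a_2 = 6: 370/7
a_3 = 1: 423/8
a_4 = 2: 1216/23

1216/23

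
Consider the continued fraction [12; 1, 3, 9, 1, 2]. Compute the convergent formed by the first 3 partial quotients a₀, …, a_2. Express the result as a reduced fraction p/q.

a_0 = 12: 12/1
a_1 = 1: 13/1
a_2 = 3: 51/4

51/4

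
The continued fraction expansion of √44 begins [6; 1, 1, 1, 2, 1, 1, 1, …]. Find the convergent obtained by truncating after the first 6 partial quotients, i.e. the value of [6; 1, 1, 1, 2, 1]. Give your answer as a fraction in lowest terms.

73/11

Compute successive convergents:
a_0 = 6: 6/1
a_1 = 1: 7/1
a_2 = 1: 13/2
a_3 = 1: 20/3
a_4 = 2: 53/8
a_5 = 1: 73/11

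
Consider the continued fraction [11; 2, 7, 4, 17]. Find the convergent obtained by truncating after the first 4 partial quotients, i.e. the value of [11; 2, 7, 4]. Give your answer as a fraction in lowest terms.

Start with 4.
7 + 1/(4/1) = 7 + 1/4 = 29/4
2 + 1/(29/4) = 2 + 4/29 = 62/29
11 + 1/(62/29) = 11 + 29/62 = 711/62

711/62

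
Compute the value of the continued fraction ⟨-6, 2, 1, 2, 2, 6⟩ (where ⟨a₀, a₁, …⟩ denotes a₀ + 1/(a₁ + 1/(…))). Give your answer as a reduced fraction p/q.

-687/122

Start with 6.
2 + 1/(6/1) = 2 + 1/6 = 13/6
2 + 1/(13/6) = 2 + 6/13 = 32/13
1 + 1/(32/13) = 1 + 13/32 = 45/32
2 + 1/(45/32) = 2 + 32/45 = 122/45
-6 + 1/(122/45) = -6 + 45/122 = -687/122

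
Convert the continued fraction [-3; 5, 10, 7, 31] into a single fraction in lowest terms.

-31608/11273

Compute successive convergents:
a_0 = -3: -3/1
a_1 = 5: -14/5
a_2 = 10: -143/51
a_3 = 7: -1015/362
a_4 = 31: -31608/11273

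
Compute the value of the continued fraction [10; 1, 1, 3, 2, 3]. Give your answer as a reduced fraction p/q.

a_0 = 10: 10/1
a_1 = 1: 11/1
a_2 = 1: 21/2
a_3 = 3: 74/7
a_4 = 2: 169/16
a_5 = 3: 581/55

581/55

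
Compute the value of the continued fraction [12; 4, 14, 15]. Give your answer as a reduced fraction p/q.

10519/859

Start with 15.
14 + 1/(15/1) = 14 + 1/15 = 211/15
4 + 1/(211/15) = 4 + 15/211 = 859/211
12 + 1/(859/211) = 12 + 211/859 = 10519/859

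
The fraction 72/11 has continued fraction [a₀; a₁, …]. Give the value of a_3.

5

72 ÷ 11 → quotient 6, remainder 6
11 ÷ 6 → quotient 1, remainder 5
6 ÷ 5 → quotient 1, remainder 1
5 ÷ 1 → quotient 5, remainder 0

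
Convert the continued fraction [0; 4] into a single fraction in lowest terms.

Starting at the tail and folding back:
Start with 4.
0 + 1/(4/1) = 0 + 1/4 = 1/4

1/4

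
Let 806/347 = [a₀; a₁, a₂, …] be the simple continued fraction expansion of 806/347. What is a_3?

Run the Euclidean algorithm, recording each quotient:
806 = 2·347 + 112, so a_0 = 2
347 = 3·112 + 11, so a_1 = 3
112 = 10·11 + 2, so a_2 = 10
11 = 5·2 + 1, so a_3 = 5

5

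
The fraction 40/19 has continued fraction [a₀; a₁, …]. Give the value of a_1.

Apply division with remainder until the remainder is 0:
⌊40/19⌋ = 2, remainder 2
⌊19/2⌋ = 9, remainder 1

9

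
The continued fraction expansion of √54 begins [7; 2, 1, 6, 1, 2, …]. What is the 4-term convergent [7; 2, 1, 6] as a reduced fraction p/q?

a_0 = 7: 7/1
a_1 = 2: 15/2
a_2 = 1: 22/3
a_3 = 6: 147/20

147/20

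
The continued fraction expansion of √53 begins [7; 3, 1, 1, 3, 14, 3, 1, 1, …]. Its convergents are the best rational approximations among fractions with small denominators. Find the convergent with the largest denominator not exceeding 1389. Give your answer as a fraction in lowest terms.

a_0 = 7: 7/1  (≤ bound)
a_1 = 3: 22/3  (≤ bound)
a_2 = 1: 29/4  (≤ bound)
a_3 = 1: 51/7  (≤ bound)
a_4 = 3: 182/25  (≤ bound)
a_5 = 14: 2599/357  (≤ bound)
a_6 = 3: 7979/1096  (≤ bound)
a_7 = 1: 10578/1453  (> 1389, stop)

7979/1096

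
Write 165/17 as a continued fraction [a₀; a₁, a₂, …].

[9; 1, 2, 2, 2]

Apply division with remainder until the remainder is 0:
165 = 9·17 + 12, so a_0 = 9
17 = 1·12 + 5, so a_1 = 1
12 = 2·5 + 2, so a_2 = 2
5 = 2·2 + 1, so a_3 = 2
2 = 2·1 + 0, so a_4 = 2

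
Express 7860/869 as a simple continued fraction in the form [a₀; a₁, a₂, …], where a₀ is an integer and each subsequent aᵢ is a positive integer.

[9; 22, 3, 1, 1, 5]

⌊7860/869⌋ = 9, remainder 39
⌊869/39⌋ = 22, remainder 11
⌊39/11⌋ = 3, remainder 6
⌊11/6⌋ = 1, remainder 5
⌊6/5⌋ = 1, remainder 1
⌊5/1⌋ = 5, remainder 0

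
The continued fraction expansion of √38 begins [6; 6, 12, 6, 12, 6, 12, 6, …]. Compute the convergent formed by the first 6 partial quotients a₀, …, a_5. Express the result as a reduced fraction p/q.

a_0 = 6: 6/1
a_1 = 6: 37/6
a_2 = 12: 450/73
a_3 = 6: 2737/444
a_4 = 12: 33294/5401
a_5 = 6: 202501/32850

202501/32850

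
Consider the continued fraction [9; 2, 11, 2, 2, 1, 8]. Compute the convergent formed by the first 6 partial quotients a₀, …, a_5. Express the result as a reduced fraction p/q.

1583/167

Work from the innermost term outward:
Start with 1.
2 + 1/(1/1) = 2 + 1/1 = 3/1
2 + 1/(3/1) = 2 + 1/3 = 7/3
11 + 1/(7/3) = 11 + 3/7 = 80/7
2 + 1/(80/7) = 2 + 7/80 = 167/80
9 + 1/(167/80) = 9 + 80/167 = 1583/167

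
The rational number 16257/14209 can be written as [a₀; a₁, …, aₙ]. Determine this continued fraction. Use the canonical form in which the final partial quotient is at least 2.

Apply division with remainder until the remainder is 0:
⌊16257/14209⌋ = 1, remainder 2048
⌊14209/2048⌋ = 6, remainder 1921
⌊2048/1921⌋ = 1, remainder 127
⌊1921/127⌋ = 15, remainder 16
⌊127/16⌋ = 7, remainder 15
⌊16/15⌋ = 1, remainder 1
⌊15/1⌋ = 15, remainder 0

[1; 6, 1, 15, 7, 1, 15]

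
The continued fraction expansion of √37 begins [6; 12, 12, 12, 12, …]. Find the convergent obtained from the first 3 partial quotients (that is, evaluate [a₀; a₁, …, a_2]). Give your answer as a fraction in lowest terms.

882/145

Compute successive convergents:
a_0 = 6: 6/1
a_1 = 12: 73/12
a_2 = 12: 882/145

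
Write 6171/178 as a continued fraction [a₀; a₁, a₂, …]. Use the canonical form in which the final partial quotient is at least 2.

6171 = 34·178 + 119, so a_0 = 34
178 = 1·119 + 59, so a_1 = 1
119 = 2·59 + 1, so a_2 = 2
59 = 59·1 + 0, so a_3 = 59

[34; 1, 2, 59]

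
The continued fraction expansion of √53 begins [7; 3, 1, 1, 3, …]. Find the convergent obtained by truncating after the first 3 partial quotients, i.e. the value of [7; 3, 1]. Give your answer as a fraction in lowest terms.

29/4

Use the convergent recurrence hₖ = aₖ·hₖ₋₁ + hₖ₋₂ (and likewise for the denominators kₖ):
a_0 = 7: 7/1
a_1 = 3: 22/3
a_2 = 1: 29/4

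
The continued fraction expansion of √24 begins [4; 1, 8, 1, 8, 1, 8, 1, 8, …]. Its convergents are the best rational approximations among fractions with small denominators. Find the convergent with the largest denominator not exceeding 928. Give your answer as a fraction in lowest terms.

4316/881

a_0 = 4: 4/1  (≤ bound)
a_1 = 1: 5/1  (≤ bound)
a_2 = 8: 44/9  (≤ bound)
a_3 = 1: 49/10  (≤ bound)
a_4 = 8: 436/89  (≤ bound)
a_5 = 1: 485/99  (≤ bound)
a_6 = 8: 4316/881  (≤ bound)
a_7 = 1: 4801/980  (> 928, stop)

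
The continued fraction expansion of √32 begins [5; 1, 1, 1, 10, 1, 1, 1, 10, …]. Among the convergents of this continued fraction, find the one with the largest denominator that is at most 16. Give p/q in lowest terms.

a_0 = 5: 5/1  (≤ bound)
a_1 = 1: 6/1  (≤ bound)
a_2 = 1: 11/2  (≤ bound)
a_3 = 1: 17/3  (≤ bound)
a_4 = 10: 181/32  (> 16, stop)

17/3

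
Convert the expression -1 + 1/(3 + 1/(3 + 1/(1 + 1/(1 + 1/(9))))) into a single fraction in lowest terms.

-153/220

Start with 9.
1 + 1/(9/1) = 1 + 1/9 = 10/9
1 + 1/(10/9) = 1 + 9/10 = 19/10
3 + 1/(19/10) = 3 + 10/19 = 67/19
3 + 1/(67/19) = 3 + 19/67 = 220/67
-1 + 1/(220/67) = -1 + 67/220 = -153/220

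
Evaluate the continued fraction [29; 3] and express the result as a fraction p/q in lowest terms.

Start with 3.
29 + 1/(3/1) = 29 + 1/3 = 88/3

88/3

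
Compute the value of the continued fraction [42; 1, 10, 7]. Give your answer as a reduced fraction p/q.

3347/78

a_0 = 42: 42/1
a_1 = 1: 43/1
a_2 = 10: 472/11
a_3 = 7: 3347/78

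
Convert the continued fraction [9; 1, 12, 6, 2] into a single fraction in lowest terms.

1697/171

Start with 2.
6 + 1/(2/1) = 6 + 1/2 = 13/2
12 + 1/(13/2) = 12 + 2/13 = 158/13
1 + 1/(158/13) = 1 + 13/158 = 171/158
9 + 1/(171/158) = 9 + 158/171 = 1697/171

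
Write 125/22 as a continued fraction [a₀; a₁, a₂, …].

[5; 1, 2, 7]

Repeatedly divide and take the remainder:
⌊125/22⌋ = 5, remainder 15
⌊22/15⌋ = 1, remainder 7
⌊15/7⌋ = 2, remainder 1
⌊7/1⌋ = 7, remainder 0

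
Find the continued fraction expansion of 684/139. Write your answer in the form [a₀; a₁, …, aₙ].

Repeatedly divide and take the remainder:
⌊684/139⌋ = 4, remainder 128
⌊139/128⌋ = 1, remainder 11
⌊128/11⌋ = 11, remainder 7
⌊11/7⌋ = 1, remainder 4
⌊7/4⌋ = 1, remainder 3
⌊4/3⌋ = 1, remainder 1
⌊3/1⌋ = 3, remainder 0

[4; 1, 11, 1, 1, 1, 3]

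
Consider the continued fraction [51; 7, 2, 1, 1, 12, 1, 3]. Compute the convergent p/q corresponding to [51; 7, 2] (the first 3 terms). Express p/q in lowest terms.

a_0 = 51: 51/1
a_1 = 7: 358/7
a_2 = 2: 767/15

767/15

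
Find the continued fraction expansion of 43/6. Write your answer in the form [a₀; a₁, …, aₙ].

Apply division with remainder until the remainder is 0:
43 ÷ 6 → quotient 7, remainder 1
6 ÷ 1 → quotient 6, remainder 0

[7; 6]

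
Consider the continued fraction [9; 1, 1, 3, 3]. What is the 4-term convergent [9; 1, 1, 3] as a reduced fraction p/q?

67/7

Use the convergent recurrence hₖ = aₖ·hₖ₋₁ + hₖ₋₂ (and likewise for the denominators kₖ):
a_0 = 9: 9/1
a_1 = 1: 10/1
a_2 = 1: 19/2
a_3 = 3: 67/7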